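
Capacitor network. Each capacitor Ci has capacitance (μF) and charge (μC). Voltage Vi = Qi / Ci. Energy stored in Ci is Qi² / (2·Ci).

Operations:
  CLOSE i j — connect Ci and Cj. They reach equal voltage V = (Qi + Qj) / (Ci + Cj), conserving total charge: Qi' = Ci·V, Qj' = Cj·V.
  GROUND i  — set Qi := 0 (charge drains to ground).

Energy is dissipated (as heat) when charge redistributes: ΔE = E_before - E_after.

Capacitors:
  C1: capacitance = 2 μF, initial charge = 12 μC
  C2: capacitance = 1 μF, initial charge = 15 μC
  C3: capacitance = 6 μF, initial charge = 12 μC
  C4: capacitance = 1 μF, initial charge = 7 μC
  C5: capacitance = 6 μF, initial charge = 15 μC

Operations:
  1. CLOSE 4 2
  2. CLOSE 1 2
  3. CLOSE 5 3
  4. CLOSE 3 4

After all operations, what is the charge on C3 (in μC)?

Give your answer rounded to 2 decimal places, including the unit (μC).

Answer: 21.00 μC

Derivation:
Initial: C1(2μF, Q=12μC, V=6.00V), C2(1μF, Q=15μC, V=15.00V), C3(6μF, Q=12μC, V=2.00V), C4(1μF, Q=7μC, V=7.00V), C5(6μF, Q=15μC, V=2.50V)
Op 1: CLOSE 4-2: Q_total=22.00, C_total=2.00, V=11.00; Q4=11.00, Q2=11.00; dissipated=16.000
Op 2: CLOSE 1-2: Q_total=23.00, C_total=3.00, V=7.67; Q1=15.33, Q2=7.67; dissipated=8.333
Op 3: CLOSE 5-3: Q_total=27.00, C_total=12.00, V=2.25; Q5=13.50, Q3=13.50; dissipated=0.375
Op 4: CLOSE 3-4: Q_total=24.50, C_total=7.00, V=3.50; Q3=21.00, Q4=3.50; dissipated=32.812
Final charges: Q1=15.33, Q2=7.67, Q3=21.00, Q4=3.50, Q5=13.50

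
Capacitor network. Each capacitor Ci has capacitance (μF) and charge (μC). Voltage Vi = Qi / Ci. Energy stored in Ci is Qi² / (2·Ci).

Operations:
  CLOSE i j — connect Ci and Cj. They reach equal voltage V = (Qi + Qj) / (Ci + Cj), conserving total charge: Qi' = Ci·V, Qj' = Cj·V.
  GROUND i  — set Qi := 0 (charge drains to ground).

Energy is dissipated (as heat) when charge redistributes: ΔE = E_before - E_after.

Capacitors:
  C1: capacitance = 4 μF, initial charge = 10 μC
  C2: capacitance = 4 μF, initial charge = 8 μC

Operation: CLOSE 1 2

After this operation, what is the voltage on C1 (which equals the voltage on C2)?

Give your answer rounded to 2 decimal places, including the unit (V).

Answer: 2.25 V

Derivation:
Initial: C1(4μF, Q=10μC, V=2.50V), C2(4μF, Q=8μC, V=2.00V)
Op 1: CLOSE 1-2: Q_total=18.00, C_total=8.00, V=2.25; Q1=9.00, Q2=9.00; dissipated=0.250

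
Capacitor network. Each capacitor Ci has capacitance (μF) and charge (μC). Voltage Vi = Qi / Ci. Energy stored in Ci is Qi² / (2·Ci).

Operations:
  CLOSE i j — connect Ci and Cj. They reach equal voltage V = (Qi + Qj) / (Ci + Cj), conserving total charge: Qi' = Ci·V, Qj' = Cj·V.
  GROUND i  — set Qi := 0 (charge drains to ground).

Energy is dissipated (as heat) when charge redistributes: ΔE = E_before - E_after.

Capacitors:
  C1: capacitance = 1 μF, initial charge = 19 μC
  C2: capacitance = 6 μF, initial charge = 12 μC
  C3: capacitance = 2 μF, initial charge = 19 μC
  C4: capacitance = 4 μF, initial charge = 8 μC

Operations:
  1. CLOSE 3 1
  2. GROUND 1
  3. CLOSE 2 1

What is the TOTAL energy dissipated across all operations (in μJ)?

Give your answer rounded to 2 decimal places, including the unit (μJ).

Initial: C1(1μF, Q=19μC, V=19.00V), C2(6μF, Q=12μC, V=2.00V), C3(2μF, Q=19μC, V=9.50V), C4(4μF, Q=8μC, V=2.00V)
Op 1: CLOSE 3-1: Q_total=38.00, C_total=3.00, V=12.67; Q3=25.33, Q1=12.67; dissipated=30.083
Op 2: GROUND 1: Q1=0; energy lost=80.222
Op 3: CLOSE 2-1: Q_total=12.00, C_total=7.00, V=1.71; Q2=10.29, Q1=1.71; dissipated=1.714
Total dissipated: 112.020 μJ

Answer: 112.02 μJ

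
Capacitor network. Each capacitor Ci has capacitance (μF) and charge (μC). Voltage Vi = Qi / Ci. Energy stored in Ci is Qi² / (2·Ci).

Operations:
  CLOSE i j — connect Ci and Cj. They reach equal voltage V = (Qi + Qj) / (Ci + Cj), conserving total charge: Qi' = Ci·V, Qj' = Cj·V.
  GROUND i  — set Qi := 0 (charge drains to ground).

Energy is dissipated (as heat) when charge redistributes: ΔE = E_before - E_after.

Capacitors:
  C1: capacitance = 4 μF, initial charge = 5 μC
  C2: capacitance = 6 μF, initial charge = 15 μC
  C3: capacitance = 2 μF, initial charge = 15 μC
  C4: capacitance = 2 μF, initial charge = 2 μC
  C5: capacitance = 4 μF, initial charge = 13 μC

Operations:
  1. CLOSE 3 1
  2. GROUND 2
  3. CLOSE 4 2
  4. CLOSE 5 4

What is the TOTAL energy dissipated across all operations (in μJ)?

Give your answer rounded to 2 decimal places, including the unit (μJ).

Initial: C1(4μF, Q=5μC, V=1.25V), C2(6μF, Q=15μC, V=2.50V), C3(2μF, Q=15μC, V=7.50V), C4(2μF, Q=2μC, V=1.00V), C5(4μF, Q=13μC, V=3.25V)
Op 1: CLOSE 3-1: Q_total=20.00, C_total=6.00, V=3.33; Q3=6.67, Q1=13.33; dissipated=26.042
Op 2: GROUND 2: Q2=0; energy lost=18.750
Op 3: CLOSE 4-2: Q_total=2.00, C_total=8.00, V=0.25; Q4=0.50, Q2=1.50; dissipated=0.750
Op 4: CLOSE 5-4: Q_total=13.50, C_total=6.00, V=2.25; Q5=9.00, Q4=4.50; dissipated=6.000
Total dissipated: 51.542 μJ

Answer: 51.54 μJ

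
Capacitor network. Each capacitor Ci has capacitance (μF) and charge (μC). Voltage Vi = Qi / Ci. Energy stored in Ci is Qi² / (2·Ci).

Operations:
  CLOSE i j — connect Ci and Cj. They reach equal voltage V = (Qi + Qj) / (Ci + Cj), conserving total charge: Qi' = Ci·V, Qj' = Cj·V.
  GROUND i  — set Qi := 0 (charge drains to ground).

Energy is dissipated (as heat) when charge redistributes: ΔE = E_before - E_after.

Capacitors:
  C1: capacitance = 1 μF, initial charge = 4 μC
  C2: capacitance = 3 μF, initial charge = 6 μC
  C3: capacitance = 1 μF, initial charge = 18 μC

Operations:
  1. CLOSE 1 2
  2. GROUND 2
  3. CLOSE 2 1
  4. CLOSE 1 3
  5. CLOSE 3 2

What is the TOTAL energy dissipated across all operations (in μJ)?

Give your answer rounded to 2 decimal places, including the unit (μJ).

Initial: C1(1μF, Q=4μC, V=4.00V), C2(3μF, Q=6μC, V=2.00V), C3(1μF, Q=18μC, V=18.00V)
Op 1: CLOSE 1-2: Q_total=10.00, C_total=4.00, V=2.50; Q1=2.50, Q2=7.50; dissipated=1.500
Op 2: GROUND 2: Q2=0; energy lost=9.375
Op 3: CLOSE 2-1: Q_total=2.50, C_total=4.00, V=0.62; Q2=1.88, Q1=0.62; dissipated=2.344
Op 4: CLOSE 1-3: Q_total=18.62, C_total=2.00, V=9.31; Q1=9.31, Q3=9.31; dissipated=75.473
Op 5: CLOSE 3-2: Q_total=11.19, C_total=4.00, V=2.80; Q3=2.80, Q2=8.39; dissipated=28.302
Total dissipated: 116.994 μJ

Answer: 116.99 μJ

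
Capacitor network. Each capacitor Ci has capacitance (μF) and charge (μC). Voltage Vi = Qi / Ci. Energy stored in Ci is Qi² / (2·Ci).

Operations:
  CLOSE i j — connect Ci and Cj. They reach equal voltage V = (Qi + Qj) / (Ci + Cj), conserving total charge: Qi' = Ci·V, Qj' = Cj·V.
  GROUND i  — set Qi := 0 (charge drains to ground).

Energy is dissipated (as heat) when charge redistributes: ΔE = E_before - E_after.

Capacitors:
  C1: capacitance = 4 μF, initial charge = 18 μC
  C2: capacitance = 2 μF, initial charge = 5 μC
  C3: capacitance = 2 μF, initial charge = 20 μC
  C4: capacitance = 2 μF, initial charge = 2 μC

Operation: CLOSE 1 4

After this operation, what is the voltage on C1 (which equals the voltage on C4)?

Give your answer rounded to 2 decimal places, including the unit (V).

Initial: C1(4μF, Q=18μC, V=4.50V), C2(2μF, Q=5μC, V=2.50V), C3(2μF, Q=20μC, V=10.00V), C4(2μF, Q=2μC, V=1.00V)
Op 1: CLOSE 1-4: Q_total=20.00, C_total=6.00, V=3.33; Q1=13.33, Q4=6.67; dissipated=8.167

Answer: 3.33 V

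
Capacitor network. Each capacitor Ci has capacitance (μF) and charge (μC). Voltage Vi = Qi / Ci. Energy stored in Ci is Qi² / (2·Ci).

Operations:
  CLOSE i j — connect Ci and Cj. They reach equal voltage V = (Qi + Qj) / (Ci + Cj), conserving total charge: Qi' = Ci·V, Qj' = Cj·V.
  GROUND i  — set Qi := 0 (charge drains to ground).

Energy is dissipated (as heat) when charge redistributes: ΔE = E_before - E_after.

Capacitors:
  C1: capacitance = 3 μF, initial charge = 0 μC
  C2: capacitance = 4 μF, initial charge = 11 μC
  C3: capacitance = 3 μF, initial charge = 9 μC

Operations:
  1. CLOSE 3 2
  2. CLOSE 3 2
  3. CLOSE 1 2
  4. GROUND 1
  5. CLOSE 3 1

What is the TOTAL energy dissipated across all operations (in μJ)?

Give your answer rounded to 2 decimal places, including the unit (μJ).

Answer: 17.17 μJ

Derivation:
Initial: C1(3μF, Q=0μC, V=0.00V), C2(4μF, Q=11μC, V=2.75V), C3(3μF, Q=9μC, V=3.00V)
Op 1: CLOSE 3-2: Q_total=20.00, C_total=7.00, V=2.86; Q3=8.57, Q2=11.43; dissipated=0.054
Op 2: CLOSE 3-2: Q_total=20.00, C_total=7.00, V=2.86; Q3=8.57, Q2=11.43; dissipated=0.000
Op 3: CLOSE 1-2: Q_total=11.43, C_total=7.00, V=1.63; Q1=4.90, Q2=6.53; dissipated=6.997
Op 4: GROUND 1: Q1=0; energy lost=3.998
Op 5: CLOSE 3-1: Q_total=8.57, C_total=6.00, V=1.43; Q3=4.29, Q1=4.29; dissipated=6.122
Total dissipated: 17.171 μJ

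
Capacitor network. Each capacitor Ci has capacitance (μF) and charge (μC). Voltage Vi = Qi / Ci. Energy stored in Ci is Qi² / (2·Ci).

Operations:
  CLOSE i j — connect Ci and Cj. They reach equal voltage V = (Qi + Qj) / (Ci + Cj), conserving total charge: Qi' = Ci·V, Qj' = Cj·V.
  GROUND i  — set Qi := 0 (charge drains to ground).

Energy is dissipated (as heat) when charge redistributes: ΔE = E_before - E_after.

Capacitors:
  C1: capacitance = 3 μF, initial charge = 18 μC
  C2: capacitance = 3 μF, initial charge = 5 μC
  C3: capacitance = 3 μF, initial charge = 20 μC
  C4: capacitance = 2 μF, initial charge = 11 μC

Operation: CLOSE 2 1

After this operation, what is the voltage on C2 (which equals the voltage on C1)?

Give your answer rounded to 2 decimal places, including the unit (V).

Answer: 3.83 V

Derivation:
Initial: C1(3μF, Q=18μC, V=6.00V), C2(3μF, Q=5μC, V=1.67V), C3(3μF, Q=20μC, V=6.67V), C4(2μF, Q=11μC, V=5.50V)
Op 1: CLOSE 2-1: Q_total=23.00, C_total=6.00, V=3.83; Q2=11.50, Q1=11.50; dissipated=14.083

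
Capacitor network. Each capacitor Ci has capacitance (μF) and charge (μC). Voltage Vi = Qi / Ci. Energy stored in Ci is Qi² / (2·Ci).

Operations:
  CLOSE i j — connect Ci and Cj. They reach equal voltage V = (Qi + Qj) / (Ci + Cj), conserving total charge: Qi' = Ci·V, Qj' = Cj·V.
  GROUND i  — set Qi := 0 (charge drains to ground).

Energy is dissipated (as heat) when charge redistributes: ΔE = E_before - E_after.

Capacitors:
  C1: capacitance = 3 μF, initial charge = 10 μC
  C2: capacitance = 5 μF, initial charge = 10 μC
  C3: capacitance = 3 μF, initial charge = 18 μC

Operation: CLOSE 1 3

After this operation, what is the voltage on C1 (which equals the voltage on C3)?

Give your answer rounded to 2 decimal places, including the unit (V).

Initial: C1(3μF, Q=10μC, V=3.33V), C2(5μF, Q=10μC, V=2.00V), C3(3μF, Q=18μC, V=6.00V)
Op 1: CLOSE 1-3: Q_total=28.00, C_total=6.00, V=4.67; Q1=14.00, Q3=14.00; dissipated=5.333

Answer: 4.67 V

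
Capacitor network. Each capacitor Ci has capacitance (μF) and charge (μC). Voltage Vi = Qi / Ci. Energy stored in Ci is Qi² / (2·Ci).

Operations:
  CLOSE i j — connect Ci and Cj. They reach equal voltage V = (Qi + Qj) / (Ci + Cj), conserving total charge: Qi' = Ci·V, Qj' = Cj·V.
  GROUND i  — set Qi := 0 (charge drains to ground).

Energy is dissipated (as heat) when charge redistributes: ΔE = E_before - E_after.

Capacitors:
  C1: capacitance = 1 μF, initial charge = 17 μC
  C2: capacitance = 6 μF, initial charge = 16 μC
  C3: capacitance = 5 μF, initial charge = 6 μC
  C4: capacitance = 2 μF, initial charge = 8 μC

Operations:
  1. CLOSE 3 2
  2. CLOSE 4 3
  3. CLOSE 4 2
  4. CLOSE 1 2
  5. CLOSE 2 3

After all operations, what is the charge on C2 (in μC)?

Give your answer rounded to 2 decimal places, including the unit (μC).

Answer: 20.97 μC

Derivation:
Initial: C1(1μF, Q=17μC, V=17.00V), C2(6μF, Q=16μC, V=2.67V), C3(5μF, Q=6μC, V=1.20V), C4(2μF, Q=8μC, V=4.00V)
Op 1: CLOSE 3-2: Q_total=22.00, C_total=11.00, V=2.00; Q3=10.00, Q2=12.00; dissipated=2.933
Op 2: CLOSE 4-3: Q_total=18.00, C_total=7.00, V=2.57; Q4=5.14, Q3=12.86; dissipated=2.857
Op 3: CLOSE 4-2: Q_total=17.14, C_total=8.00, V=2.14; Q4=4.29, Q2=12.86; dissipated=0.245
Op 4: CLOSE 1-2: Q_total=29.86, C_total=7.00, V=4.27; Q1=4.27, Q2=25.59; dissipated=94.601
Op 5: CLOSE 2-3: Q_total=38.45, C_total=11.00, V=3.50; Q2=20.97, Q3=17.48; dissipated=3.913
Final charges: Q1=4.27, Q2=20.97, Q3=17.48, Q4=4.29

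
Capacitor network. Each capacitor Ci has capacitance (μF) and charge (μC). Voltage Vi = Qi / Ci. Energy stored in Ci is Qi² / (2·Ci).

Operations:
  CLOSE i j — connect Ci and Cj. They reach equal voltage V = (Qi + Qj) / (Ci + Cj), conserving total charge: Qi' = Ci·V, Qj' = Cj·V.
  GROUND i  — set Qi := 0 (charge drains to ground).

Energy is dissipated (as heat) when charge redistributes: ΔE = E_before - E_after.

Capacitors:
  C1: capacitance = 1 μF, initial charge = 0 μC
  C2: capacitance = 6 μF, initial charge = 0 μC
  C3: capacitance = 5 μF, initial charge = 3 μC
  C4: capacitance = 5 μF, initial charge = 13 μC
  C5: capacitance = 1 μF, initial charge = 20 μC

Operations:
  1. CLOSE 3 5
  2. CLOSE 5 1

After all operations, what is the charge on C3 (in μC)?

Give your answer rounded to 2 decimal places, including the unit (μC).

Initial: C1(1μF, Q=0μC, V=0.00V), C2(6μF, Q=0μC, V=0.00V), C3(5μF, Q=3μC, V=0.60V), C4(5μF, Q=13μC, V=2.60V), C5(1μF, Q=20μC, V=20.00V)
Op 1: CLOSE 3-5: Q_total=23.00, C_total=6.00, V=3.83; Q3=19.17, Q5=3.83; dissipated=156.817
Op 2: CLOSE 5-1: Q_total=3.83, C_total=2.00, V=1.92; Q5=1.92, Q1=1.92; dissipated=3.674
Final charges: Q1=1.92, Q2=0.00, Q3=19.17, Q4=13.00, Q5=1.92

Answer: 19.17 μC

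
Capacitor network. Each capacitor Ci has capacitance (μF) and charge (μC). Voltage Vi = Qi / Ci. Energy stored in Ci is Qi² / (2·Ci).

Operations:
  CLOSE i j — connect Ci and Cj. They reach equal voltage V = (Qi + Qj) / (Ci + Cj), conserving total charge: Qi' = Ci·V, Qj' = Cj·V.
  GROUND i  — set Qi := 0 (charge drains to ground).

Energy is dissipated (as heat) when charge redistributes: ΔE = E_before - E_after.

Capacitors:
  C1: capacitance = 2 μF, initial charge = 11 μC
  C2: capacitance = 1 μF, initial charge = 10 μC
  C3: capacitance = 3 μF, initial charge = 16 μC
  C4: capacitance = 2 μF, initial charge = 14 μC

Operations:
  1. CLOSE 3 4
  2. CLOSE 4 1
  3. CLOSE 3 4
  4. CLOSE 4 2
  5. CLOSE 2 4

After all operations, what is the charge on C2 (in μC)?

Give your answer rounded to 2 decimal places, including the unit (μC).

Initial: C1(2μF, Q=11μC, V=5.50V), C2(1μF, Q=10μC, V=10.00V), C3(3μF, Q=16μC, V=5.33V), C4(2μF, Q=14μC, V=7.00V)
Op 1: CLOSE 3-4: Q_total=30.00, C_total=5.00, V=6.00; Q3=18.00, Q4=12.00; dissipated=1.667
Op 2: CLOSE 4-1: Q_total=23.00, C_total=4.00, V=5.75; Q4=11.50, Q1=11.50; dissipated=0.125
Op 3: CLOSE 3-4: Q_total=29.50, C_total=5.00, V=5.90; Q3=17.70, Q4=11.80; dissipated=0.037
Op 4: CLOSE 4-2: Q_total=21.80, C_total=3.00, V=7.27; Q4=14.53, Q2=7.27; dissipated=5.603
Op 5: CLOSE 2-4: Q_total=21.80, C_total=3.00, V=7.27; Q2=7.27, Q4=14.53; dissipated=0.000
Final charges: Q1=11.50, Q2=7.27, Q3=17.70, Q4=14.53

Answer: 7.27 μC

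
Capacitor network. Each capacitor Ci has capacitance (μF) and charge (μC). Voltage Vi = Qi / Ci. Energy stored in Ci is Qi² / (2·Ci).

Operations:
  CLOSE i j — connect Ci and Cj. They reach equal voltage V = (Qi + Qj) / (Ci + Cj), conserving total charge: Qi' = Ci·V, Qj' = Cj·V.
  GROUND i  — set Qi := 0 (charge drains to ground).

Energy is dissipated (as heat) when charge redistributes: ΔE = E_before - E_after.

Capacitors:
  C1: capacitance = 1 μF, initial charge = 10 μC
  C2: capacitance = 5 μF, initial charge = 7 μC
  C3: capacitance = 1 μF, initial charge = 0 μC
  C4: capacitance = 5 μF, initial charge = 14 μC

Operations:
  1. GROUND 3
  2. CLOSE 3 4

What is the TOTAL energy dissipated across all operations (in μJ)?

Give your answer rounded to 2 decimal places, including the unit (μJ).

Answer: 3.27 μJ

Derivation:
Initial: C1(1μF, Q=10μC, V=10.00V), C2(5μF, Q=7μC, V=1.40V), C3(1μF, Q=0μC, V=0.00V), C4(5μF, Q=14μC, V=2.80V)
Op 1: GROUND 3: Q3=0; energy lost=0.000
Op 2: CLOSE 3-4: Q_total=14.00, C_total=6.00, V=2.33; Q3=2.33, Q4=11.67; dissipated=3.267
Total dissipated: 3.267 μJ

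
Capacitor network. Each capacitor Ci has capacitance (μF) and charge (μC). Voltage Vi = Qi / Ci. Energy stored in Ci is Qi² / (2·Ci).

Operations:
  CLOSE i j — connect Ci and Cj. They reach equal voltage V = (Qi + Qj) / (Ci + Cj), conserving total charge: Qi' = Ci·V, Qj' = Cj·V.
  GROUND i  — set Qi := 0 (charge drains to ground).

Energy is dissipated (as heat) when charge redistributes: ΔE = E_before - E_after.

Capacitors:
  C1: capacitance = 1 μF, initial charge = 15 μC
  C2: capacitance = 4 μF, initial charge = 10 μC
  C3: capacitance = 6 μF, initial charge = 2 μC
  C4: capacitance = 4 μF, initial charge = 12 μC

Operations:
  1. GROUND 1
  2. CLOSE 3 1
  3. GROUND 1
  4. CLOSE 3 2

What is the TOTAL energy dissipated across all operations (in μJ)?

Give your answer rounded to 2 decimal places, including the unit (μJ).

Initial: C1(1μF, Q=15μC, V=15.00V), C2(4μF, Q=10μC, V=2.50V), C3(6μF, Q=2μC, V=0.33V), C4(4μF, Q=12μC, V=3.00V)
Op 1: GROUND 1: Q1=0; energy lost=112.500
Op 2: CLOSE 3-1: Q_total=2.00, C_total=7.00, V=0.29; Q3=1.71, Q1=0.29; dissipated=0.048
Op 3: GROUND 1: Q1=0; energy lost=0.041
Op 4: CLOSE 3-2: Q_total=11.71, C_total=10.00, V=1.17; Q3=7.03, Q2=4.69; dissipated=5.884
Total dissipated: 118.472 μJ

Answer: 118.47 μJ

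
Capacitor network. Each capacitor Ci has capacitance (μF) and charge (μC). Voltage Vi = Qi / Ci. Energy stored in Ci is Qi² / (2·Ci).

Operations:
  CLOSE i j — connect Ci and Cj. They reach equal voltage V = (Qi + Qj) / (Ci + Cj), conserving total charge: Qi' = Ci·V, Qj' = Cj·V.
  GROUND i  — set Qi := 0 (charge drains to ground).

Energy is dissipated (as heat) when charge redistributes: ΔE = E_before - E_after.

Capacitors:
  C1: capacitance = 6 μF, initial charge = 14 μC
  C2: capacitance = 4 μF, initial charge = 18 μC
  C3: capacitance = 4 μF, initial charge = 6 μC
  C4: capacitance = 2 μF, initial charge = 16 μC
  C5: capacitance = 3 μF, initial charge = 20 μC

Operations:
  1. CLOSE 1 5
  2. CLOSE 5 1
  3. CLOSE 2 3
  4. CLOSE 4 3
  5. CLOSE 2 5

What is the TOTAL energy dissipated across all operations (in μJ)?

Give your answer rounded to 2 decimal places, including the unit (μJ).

Answer: 44.96 μJ

Derivation:
Initial: C1(6μF, Q=14μC, V=2.33V), C2(4μF, Q=18μC, V=4.50V), C3(4μF, Q=6μC, V=1.50V), C4(2μF, Q=16μC, V=8.00V), C5(3μF, Q=20μC, V=6.67V)
Op 1: CLOSE 1-5: Q_total=34.00, C_total=9.00, V=3.78; Q1=22.67, Q5=11.33; dissipated=18.778
Op 2: CLOSE 5-1: Q_total=34.00, C_total=9.00, V=3.78; Q5=11.33, Q1=22.67; dissipated=0.000
Op 3: CLOSE 2-3: Q_total=24.00, C_total=8.00, V=3.00; Q2=12.00, Q3=12.00; dissipated=9.000
Op 4: CLOSE 4-3: Q_total=28.00, C_total=6.00, V=4.67; Q4=9.33, Q3=18.67; dissipated=16.667
Op 5: CLOSE 2-5: Q_total=23.33, C_total=7.00, V=3.33; Q2=13.33, Q5=10.00; dissipated=0.519
Total dissipated: 44.963 μJ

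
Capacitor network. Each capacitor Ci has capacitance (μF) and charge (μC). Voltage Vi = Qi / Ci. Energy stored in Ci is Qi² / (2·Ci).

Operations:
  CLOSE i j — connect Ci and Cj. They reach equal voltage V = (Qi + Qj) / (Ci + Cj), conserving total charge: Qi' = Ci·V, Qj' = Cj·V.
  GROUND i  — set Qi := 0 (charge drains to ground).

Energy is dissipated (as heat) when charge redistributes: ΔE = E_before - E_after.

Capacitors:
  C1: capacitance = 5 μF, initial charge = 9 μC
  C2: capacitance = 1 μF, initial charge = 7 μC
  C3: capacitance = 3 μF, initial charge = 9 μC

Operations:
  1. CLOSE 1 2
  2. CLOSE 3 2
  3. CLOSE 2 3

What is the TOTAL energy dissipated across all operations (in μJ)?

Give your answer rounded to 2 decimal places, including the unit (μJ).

Initial: C1(5μF, Q=9μC, V=1.80V), C2(1μF, Q=7μC, V=7.00V), C3(3μF, Q=9μC, V=3.00V)
Op 1: CLOSE 1-2: Q_total=16.00, C_total=6.00, V=2.67; Q1=13.33, Q2=2.67; dissipated=11.267
Op 2: CLOSE 3-2: Q_total=11.67, C_total=4.00, V=2.92; Q3=8.75, Q2=2.92; dissipated=0.042
Op 3: CLOSE 2-3: Q_total=11.67, C_total=4.00, V=2.92; Q2=2.92, Q3=8.75; dissipated=0.000
Total dissipated: 11.308 μJ

Answer: 11.31 μJ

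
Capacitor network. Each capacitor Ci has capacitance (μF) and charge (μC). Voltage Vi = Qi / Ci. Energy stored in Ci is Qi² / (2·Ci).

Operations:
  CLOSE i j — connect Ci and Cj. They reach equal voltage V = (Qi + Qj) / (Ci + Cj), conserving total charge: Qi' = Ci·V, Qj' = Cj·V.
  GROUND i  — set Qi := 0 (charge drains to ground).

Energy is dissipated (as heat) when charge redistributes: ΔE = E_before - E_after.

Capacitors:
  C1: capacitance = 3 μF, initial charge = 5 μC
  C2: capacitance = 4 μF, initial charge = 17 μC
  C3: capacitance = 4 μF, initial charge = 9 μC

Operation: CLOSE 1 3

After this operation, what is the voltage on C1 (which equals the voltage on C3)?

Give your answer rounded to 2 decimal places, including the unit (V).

Initial: C1(3μF, Q=5μC, V=1.67V), C2(4μF, Q=17μC, V=4.25V), C3(4μF, Q=9μC, V=2.25V)
Op 1: CLOSE 1-3: Q_total=14.00, C_total=7.00, V=2.00; Q1=6.00, Q3=8.00; dissipated=0.292

Answer: 2.00 V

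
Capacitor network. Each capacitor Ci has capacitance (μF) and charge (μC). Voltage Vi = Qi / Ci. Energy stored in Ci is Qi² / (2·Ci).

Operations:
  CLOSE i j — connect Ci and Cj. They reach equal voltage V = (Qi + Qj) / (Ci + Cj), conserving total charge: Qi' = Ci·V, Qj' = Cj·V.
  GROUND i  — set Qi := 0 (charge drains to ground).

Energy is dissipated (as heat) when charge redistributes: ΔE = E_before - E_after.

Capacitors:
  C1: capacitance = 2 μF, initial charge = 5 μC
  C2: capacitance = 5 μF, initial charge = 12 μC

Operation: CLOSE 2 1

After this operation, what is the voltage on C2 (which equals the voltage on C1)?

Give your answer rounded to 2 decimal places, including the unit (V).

Initial: C1(2μF, Q=5μC, V=2.50V), C2(5μF, Q=12μC, V=2.40V)
Op 1: CLOSE 2-1: Q_total=17.00, C_total=7.00, V=2.43; Q2=12.14, Q1=4.86; dissipated=0.007

Answer: 2.43 V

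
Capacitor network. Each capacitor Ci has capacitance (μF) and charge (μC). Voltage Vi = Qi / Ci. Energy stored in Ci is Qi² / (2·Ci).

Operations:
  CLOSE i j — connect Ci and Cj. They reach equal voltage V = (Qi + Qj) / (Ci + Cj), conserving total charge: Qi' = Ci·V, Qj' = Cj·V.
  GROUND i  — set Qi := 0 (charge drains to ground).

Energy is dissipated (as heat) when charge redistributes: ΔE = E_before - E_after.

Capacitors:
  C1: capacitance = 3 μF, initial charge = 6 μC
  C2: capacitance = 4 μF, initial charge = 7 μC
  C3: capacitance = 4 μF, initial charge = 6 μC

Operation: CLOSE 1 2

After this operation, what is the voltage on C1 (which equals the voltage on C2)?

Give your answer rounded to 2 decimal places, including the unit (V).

Initial: C1(3μF, Q=6μC, V=2.00V), C2(4μF, Q=7μC, V=1.75V), C3(4μF, Q=6μC, V=1.50V)
Op 1: CLOSE 1-2: Q_total=13.00, C_total=7.00, V=1.86; Q1=5.57, Q2=7.43; dissipated=0.054

Answer: 1.86 V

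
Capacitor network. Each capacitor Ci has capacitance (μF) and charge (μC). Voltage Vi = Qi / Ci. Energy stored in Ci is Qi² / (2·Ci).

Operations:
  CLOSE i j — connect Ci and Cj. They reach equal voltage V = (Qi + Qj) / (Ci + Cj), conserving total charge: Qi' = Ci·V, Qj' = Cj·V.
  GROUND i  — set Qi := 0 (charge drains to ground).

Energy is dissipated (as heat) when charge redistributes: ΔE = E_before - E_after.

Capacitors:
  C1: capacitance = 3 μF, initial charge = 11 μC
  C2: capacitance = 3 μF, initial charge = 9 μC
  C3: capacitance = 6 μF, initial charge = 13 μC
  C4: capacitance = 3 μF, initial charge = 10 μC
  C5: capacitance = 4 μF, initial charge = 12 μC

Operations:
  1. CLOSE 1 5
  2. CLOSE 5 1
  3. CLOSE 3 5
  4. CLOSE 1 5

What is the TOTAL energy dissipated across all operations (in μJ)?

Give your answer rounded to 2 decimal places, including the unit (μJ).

Answer: 2.27 μJ

Derivation:
Initial: C1(3μF, Q=11μC, V=3.67V), C2(3μF, Q=9μC, V=3.00V), C3(6μF, Q=13μC, V=2.17V), C4(3μF, Q=10μC, V=3.33V), C5(4μF, Q=12μC, V=3.00V)
Op 1: CLOSE 1-5: Q_total=23.00, C_total=7.00, V=3.29; Q1=9.86, Q5=13.14; dissipated=0.381
Op 2: CLOSE 5-1: Q_total=23.00, C_total=7.00, V=3.29; Q5=13.14, Q1=9.86; dissipated=0.000
Op 3: CLOSE 3-5: Q_total=26.14, C_total=10.00, V=2.61; Q3=15.69, Q5=10.46; dissipated=1.503
Op 4: CLOSE 1-5: Q_total=20.31, C_total=7.00, V=2.90; Q1=8.71, Q5=11.61; dissipated=0.386
Total dissipated: 2.270 μJ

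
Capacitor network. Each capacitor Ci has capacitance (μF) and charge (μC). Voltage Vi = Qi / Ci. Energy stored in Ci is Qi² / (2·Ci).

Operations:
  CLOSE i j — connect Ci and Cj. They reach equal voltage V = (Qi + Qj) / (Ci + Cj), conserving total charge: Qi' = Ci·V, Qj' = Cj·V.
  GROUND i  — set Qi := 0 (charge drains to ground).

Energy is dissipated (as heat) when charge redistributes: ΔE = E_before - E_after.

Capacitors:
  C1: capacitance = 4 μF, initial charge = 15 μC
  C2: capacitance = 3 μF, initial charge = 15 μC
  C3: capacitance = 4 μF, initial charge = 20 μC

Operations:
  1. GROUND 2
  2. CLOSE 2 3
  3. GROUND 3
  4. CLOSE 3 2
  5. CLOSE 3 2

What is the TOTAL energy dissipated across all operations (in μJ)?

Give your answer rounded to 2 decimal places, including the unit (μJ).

Initial: C1(4μF, Q=15μC, V=3.75V), C2(3μF, Q=15μC, V=5.00V), C3(4μF, Q=20μC, V=5.00V)
Op 1: GROUND 2: Q2=0; energy lost=37.500
Op 2: CLOSE 2-3: Q_total=20.00, C_total=7.00, V=2.86; Q2=8.57, Q3=11.43; dissipated=21.429
Op 3: GROUND 3: Q3=0; energy lost=16.327
Op 4: CLOSE 3-2: Q_total=8.57, C_total=7.00, V=1.22; Q3=4.90, Q2=3.67; dissipated=6.997
Op 5: CLOSE 3-2: Q_total=8.57, C_total=7.00, V=1.22; Q3=4.90, Q2=3.67; dissipated=0.000
Total dissipated: 82.252 μJ

Answer: 82.25 μJ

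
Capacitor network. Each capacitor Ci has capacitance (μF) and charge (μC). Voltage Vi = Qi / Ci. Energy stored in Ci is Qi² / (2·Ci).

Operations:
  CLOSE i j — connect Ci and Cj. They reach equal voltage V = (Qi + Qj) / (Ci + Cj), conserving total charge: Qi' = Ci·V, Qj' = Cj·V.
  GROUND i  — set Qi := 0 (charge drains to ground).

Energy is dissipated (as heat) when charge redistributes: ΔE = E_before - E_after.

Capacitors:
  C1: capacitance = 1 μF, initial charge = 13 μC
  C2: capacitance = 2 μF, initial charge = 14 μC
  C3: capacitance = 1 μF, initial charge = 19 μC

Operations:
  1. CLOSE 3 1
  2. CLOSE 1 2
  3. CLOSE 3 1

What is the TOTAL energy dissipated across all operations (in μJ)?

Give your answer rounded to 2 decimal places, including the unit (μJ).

Initial: C1(1μF, Q=13μC, V=13.00V), C2(2μF, Q=14μC, V=7.00V), C3(1μF, Q=19μC, V=19.00V)
Op 1: CLOSE 3-1: Q_total=32.00, C_total=2.00, V=16.00; Q3=16.00, Q1=16.00; dissipated=9.000
Op 2: CLOSE 1-2: Q_total=30.00, C_total=3.00, V=10.00; Q1=10.00, Q2=20.00; dissipated=27.000
Op 3: CLOSE 3-1: Q_total=26.00, C_total=2.00, V=13.00; Q3=13.00, Q1=13.00; dissipated=9.000
Total dissipated: 45.000 μJ

Answer: 45.00 μJ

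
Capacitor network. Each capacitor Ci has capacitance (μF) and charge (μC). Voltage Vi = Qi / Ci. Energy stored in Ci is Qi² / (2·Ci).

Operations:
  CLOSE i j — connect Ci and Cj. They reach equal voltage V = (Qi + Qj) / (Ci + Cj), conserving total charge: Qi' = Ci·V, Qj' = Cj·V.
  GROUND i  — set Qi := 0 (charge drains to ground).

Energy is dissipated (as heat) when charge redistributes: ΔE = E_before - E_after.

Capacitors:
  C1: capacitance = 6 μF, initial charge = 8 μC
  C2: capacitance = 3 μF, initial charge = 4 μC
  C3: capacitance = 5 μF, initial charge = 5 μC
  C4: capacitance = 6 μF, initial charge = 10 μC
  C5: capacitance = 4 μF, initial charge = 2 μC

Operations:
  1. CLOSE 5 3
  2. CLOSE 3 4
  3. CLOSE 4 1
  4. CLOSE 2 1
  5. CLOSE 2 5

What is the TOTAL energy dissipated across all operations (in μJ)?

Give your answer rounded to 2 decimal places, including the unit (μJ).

Initial: C1(6μF, Q=8μC, V=1.33V), C2(3μF, Q=4μC, V=1.33V), C3(5μF, Q=5μC, V=1.00V), C4(6μF, Q=10μC, V=1.67V), C5(4μF, Q=2μC, V=0.50V)
Op 1: CLOSE 5-3: Q_total=7.00, C_total=9.00, V=0.78; Q5=3.11, Q3=3.89; dissipated=0.278
Op 2: CLOSE 3-4: Q_total=13.89, C_total=11.00, V=1.26; Q3=6.31, Q4=7.58; dissipated=1.077
Op 3: CLOSE 4-1: Q_total=15.58, C_total=12.00, V=1.30; Q4=7.79, Q1=7.79; dissipated=0.007
Op 4: CLOSE 2-1: Q_total=11.79, C_total=9.00, V=1.31; Q2=3.93, Q1=7.86; dissipated=0.001
Op 5: CLOSE 2-5: Q_total=7.04, C_total=7.00, V=1.01; Q2=3.02, Q5=4.02; dissipated=0.243
Total dissipated: 1.607 μJ

Answer: 1.61 μJ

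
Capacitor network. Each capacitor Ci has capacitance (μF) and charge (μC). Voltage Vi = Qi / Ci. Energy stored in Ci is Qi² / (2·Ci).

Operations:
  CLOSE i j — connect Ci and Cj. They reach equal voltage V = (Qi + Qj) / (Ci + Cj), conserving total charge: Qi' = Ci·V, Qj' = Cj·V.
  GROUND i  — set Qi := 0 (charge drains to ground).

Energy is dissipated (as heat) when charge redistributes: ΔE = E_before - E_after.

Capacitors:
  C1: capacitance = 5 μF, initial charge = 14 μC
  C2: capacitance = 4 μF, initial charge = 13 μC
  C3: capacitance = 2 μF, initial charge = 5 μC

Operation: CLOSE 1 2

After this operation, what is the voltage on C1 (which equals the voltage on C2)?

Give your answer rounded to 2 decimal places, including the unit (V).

Answer: 3.00 V

Derivation:
Initial: C1(5μF, Q=14μC, V=2.80V), C2(4μF, Q=13μC, V=3.25V), C3(2μF, Q=5μC, V=2.50V)
Op 1: CLOSE 1-2: Q_total=27.00, C_total=9.00, V=3.00; Q1=15.00, Q2=12.00; dissipated=0.225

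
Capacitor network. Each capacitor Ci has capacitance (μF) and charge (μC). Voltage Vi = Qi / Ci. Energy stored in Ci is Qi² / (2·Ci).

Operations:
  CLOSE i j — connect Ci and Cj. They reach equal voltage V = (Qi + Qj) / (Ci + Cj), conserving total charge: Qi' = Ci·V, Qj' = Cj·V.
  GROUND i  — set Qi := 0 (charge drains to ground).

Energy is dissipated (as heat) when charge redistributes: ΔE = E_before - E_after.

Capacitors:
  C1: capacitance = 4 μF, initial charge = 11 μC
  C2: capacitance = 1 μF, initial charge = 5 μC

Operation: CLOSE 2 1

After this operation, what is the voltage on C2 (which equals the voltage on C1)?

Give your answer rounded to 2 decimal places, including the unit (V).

Initial: C1(4μF, Q=11μC, V=2.75V), C2(1μF, Q=5μC, V=5.00V)
Op 1: CLOSE 2-1: Q_total=16.00, C_total=5.00, V=3.20; Q2=3.20, Q1=12.80; dissipated=2.025

Answer: 3.20 V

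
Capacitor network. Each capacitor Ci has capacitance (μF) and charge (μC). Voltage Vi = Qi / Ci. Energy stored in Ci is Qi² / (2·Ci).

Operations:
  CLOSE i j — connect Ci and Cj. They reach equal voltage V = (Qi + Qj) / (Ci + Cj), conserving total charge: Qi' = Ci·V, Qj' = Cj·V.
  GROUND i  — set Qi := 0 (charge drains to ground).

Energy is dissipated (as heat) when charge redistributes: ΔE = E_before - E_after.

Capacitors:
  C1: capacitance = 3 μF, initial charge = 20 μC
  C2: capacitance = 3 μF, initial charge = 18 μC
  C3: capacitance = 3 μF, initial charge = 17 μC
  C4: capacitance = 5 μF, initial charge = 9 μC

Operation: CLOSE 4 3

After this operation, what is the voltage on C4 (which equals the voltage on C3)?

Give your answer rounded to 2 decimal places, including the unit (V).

Initial: C1(3μF, Q=20μC, V=6.67V), C2(3μF, Q=18μC, V=6.00V), C3(3μF, Q=17μC, V=5.67V), C4(5μF, Q=9μC, V=1.80V)
Op 1: CLOSE 4-3: Q_total=26.00, C_total=8.00, V=3.25; Q4=16.25, Q3=9.75; dissipated=14.017

Answer: 3.25 V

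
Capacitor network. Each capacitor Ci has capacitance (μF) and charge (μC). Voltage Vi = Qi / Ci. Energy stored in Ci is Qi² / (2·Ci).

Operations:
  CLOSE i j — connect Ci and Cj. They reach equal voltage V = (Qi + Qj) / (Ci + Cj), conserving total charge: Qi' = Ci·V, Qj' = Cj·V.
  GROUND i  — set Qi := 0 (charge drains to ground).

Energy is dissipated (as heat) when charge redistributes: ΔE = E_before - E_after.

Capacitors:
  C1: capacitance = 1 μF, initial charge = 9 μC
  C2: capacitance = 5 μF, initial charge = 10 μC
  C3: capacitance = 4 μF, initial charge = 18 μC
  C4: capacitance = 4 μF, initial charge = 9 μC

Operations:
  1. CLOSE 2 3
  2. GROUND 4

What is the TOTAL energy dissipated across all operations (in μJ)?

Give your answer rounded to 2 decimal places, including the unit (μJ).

Answer: 17.07 μJ

Derivation:
Initial: C1(1μF, Q=9μC, V=9.00V), C2(5μF, Q=10μC, V=2.00V), C3(4μF, Q=18μC, V=4.50V), C4(4μF, Q=9μC, V=2.25V)
Op 1: CLOSE 2-3: Q_total=28.00, C_total=9.00, V=3.11; Q2=15.56, Q3=12.44; dissipated=6.944
Op 2: GROUND 4: Q4=0; energy lost=10.125
Total dissipated: 17.069 μJ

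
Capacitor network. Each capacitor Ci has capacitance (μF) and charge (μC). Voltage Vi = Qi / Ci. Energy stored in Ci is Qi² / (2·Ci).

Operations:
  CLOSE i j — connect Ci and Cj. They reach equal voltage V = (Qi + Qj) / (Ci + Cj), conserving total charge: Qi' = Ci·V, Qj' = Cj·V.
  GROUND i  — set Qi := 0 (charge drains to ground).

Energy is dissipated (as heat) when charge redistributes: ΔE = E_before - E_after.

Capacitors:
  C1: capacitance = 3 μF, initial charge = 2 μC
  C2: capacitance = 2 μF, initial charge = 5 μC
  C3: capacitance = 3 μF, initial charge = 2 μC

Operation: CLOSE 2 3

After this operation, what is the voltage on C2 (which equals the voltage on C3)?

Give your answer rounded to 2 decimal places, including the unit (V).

Answer: 1.40 V

Derivation:
Initial: C1(3μF, Q=2μC, V=0.67V), C2(2μF, Q=5μC, V=2.50V), C3(3μF, Q=2μC, V=0.67V)
Op 1: CLOSE 2-3: Q_total=7.00, C_total=5.00, V=1.40; Q2=2.80, Q3=4.20; dissipated=2.017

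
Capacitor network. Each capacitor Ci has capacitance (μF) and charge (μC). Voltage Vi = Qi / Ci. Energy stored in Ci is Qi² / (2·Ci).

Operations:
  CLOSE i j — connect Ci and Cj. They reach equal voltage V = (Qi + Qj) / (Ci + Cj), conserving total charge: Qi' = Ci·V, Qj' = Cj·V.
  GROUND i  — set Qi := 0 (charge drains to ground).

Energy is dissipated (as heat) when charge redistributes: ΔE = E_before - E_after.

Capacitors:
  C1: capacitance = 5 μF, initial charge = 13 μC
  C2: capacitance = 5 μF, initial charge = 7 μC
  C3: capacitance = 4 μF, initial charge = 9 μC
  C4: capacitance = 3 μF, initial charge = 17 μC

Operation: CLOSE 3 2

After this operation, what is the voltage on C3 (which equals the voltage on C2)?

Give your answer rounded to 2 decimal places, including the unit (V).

Initial: C1(5μF, Q=13μC, V=2.60V), C2(5μF, Q=7μC, V=1.40V), C3(4μF, Q=9μC, V=2.25V), C4(3μF, Q=17μC, V=5.67V)
Op 1: CLOSE 3-2: Q_total=16.00, C_total=9.00, V=1.78; Q3=7.11, Q2=8.89; dissipated=0.803

Answer: 1.78 V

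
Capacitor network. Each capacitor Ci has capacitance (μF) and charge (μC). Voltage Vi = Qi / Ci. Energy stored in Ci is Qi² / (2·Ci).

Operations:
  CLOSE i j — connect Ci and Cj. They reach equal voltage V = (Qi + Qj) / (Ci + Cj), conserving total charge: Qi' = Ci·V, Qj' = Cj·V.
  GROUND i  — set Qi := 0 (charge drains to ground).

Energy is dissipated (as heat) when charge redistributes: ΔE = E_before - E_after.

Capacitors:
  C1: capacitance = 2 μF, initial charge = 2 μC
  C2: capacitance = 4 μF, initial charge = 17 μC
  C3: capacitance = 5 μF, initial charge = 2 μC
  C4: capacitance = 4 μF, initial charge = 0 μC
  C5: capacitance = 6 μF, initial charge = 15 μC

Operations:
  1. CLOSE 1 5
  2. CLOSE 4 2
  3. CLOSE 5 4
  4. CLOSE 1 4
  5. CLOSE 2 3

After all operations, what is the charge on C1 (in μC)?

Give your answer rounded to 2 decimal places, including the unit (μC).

Answer: 4.25 μC

Derivation:
Initial: C1(2μF, Q=2μC, V=1.00V), C2(4μF, Q=17μC, V=4.25V), C3(5μF, Q=2μC, V=0.40V), C4(4μF, Q=0μC, V=0.00V), C5(6μF, Q=15μC, V=2.50V)
Op 1: CLOSE 1-5: Q_total=17.00, C_total=8.00, V=2.12; Q1=4.25, Q5=12.75; dissipated=1.688
Op 2: CLOSE 4-2: Q_total=17.00, C_total=8.00, V=2.12; Q4=8.50, Q2=8.50; dissipated=18.062
Op 3: CLOSE 5-4: Q_total=21.25, C_total=10.00, V=2.12; Q5=12.75, Q4=8.50; dissipated=0.000
Op 4: CLOSE 1-4: Q_total=12.75, C_total=6.00, V=2.12; Q1=4.25, Q4=8.50; dissipated=0.000
Op 5: CLOSE 2-3: Q_total=10.50, C_total=9.00, V=1.17; Q2=4.67, Q3=5.83; dissipated=3.306
Final charges: Q1=4.25, Q2=4.67, Q3=5.83, Q4=8.50, Q5=12.75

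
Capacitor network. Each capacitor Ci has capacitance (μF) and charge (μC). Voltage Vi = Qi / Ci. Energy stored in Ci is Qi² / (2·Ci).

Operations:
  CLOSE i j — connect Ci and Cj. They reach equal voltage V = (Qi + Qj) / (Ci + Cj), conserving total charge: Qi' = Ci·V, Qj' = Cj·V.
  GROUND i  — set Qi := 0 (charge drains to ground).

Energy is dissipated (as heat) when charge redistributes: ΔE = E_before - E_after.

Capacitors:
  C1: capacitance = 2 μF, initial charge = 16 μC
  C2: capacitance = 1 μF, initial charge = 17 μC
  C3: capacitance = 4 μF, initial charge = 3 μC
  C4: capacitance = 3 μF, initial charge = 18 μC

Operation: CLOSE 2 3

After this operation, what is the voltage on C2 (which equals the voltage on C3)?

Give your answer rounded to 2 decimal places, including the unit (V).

Initial: C1(2μF, Q=16μC, V=8.00V), C2(1μF, Q=17μC, V=17.00V), C3(4μF, Q=3μC, V=0.75V), C4(3μF, Q=18μC, V=6.00V)
Op 1: CLOSE 2-3: Q_total=20.00, C_total=5.00, V=4.00; Q2=4.00, Q3=16.00; dissipated=105.625

Answer: 4.00 V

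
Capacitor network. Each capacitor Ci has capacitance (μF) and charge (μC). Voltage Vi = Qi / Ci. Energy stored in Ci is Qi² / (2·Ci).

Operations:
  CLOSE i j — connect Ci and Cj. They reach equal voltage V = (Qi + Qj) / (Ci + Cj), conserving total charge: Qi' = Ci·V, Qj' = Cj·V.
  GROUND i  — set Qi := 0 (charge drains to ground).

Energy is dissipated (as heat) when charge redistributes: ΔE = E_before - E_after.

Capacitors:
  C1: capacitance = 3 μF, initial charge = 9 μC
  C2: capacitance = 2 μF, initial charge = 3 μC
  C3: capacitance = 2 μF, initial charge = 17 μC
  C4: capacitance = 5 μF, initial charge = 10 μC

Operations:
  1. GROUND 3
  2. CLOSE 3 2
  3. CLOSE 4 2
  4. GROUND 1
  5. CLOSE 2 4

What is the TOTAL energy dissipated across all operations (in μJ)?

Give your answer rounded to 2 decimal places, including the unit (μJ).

Answer: 87.99 μJ

Derivation:
Initial: C1(3μF, Q=9μC, V=3.00V), C2(2μF, Q=3μC, V=1.50V), C3(2μF, Q=17μC, V=8.50V), C4(5μF, Q=10μC, V=2.00V)
Op 1: GROUND 3: Q3=0; energy lost=72.250
Op 2: CLOSE 3-2: Q_total=3.00, C_total=4.00, V=0.75; Q3=1.50, Q2=1.50; dissipated=1.125
Op 3: CLOSE 4-2: Q_total=11.50, C_total=7.00, V=1.64; Q4=8.21, Q2=3.29; dissipated=1.116
Op 4: GROUND 1: Q1=0; energy lost=13.500
Op 5: CLOSE 2-4: Q_total=11.50, C_total=7.00, V=1.64; Q2=3.29, Q4=8.21; dissipated=0.000
Total dissipated: 87.991 μJ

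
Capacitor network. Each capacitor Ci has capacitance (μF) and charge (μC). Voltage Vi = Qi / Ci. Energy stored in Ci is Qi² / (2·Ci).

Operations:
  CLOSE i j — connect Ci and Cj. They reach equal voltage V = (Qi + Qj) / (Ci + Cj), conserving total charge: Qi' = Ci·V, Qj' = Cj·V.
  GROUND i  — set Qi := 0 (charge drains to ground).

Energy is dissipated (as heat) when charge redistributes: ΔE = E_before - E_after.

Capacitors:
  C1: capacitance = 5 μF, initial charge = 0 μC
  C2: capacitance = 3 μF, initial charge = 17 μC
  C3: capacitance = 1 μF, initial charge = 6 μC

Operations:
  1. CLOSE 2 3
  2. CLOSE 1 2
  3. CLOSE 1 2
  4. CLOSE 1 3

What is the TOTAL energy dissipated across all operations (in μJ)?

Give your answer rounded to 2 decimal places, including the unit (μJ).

Initial: C1(5μF, Q=0μC, V=0.00V), C2(3μF, Q=17μC, V=5.67V), C3(1μF, Q=6μC, V=6.00V)
Op 1: CLOSE 2-3: Q_total=23.00, C_total=4.00, V=5.75; Q2=17.25, Q3=5.75; dissipated=0.042
Op 2: CLOSE 1-2: Q_total=17.25, C_total=8.00, V=2.16; Q1=10.78, Q2=6.47; dissipated=30.996
Op 3: CLOSE 1-2: Q_total=17.25, C_total=8.00, V=2.16; Q1=10.78, Q2=6.47; dissipated=0.000
Op 4: CLOSE 1-3: Q_total=16.53, C_total=6.00, V=2.76; Q1=13.78, Q3=2.76; dissipated=5.381
Total dissipated: 36.419 μJ

Answer: 36.42 μJ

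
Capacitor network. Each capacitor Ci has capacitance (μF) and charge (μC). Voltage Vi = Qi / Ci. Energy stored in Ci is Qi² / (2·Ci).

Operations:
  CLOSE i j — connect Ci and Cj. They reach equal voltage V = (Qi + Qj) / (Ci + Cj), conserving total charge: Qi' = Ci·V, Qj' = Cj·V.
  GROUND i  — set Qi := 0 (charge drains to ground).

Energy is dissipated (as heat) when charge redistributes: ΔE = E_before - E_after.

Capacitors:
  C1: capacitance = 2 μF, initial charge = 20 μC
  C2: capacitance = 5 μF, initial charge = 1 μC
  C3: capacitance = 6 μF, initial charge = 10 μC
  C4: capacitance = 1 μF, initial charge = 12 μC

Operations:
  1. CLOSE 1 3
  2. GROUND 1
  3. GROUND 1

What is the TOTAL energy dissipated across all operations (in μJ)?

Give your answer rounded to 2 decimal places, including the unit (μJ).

Answer: 66.15 μJ

Derivation:
Initial: C1(2μF, Q=20μC, V=10.00V), C2(5μF, Q=1μC, V=0.20V), C3(6μF, Q=10μC, V=1.67V), C4(1μF, Q=12μC, V=12.00V)
Op 1: CLOSE 1-3: Q_total=30.00, C_total=8.00, V=3.75; Q1=7.50, Q3=22.50; dissipated=52.083
Op 2: GROUND 1: Q1=0; energy lost=14.062
Op 3: GROUND 1: Q1=0; energy lost=0.000
Total dissipated: 66.146 μJ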